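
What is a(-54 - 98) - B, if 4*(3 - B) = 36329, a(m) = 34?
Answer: 36453/4 ≈ 9113.3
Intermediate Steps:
B = -36317/4 (B = 3 - 1/4*36329 = 3 - 36329/4 = -36317/4 ≈ -9079.3)
a(-54 - 98) - B = 34 - 1*(-36317/4) = 34 + 36317/4 = 36453/4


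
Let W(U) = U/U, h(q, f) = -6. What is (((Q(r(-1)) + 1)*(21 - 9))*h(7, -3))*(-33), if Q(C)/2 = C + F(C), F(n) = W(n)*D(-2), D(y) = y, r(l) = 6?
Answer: 21384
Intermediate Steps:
W(U) = 1
F(n) = -2 (F(n) = 1*(-2) = -2)
Q(C) = -4 + 2*C (Q(C) = 2*(C - 2) = 2*(-2 + C) = -4 + 2*C)
(((Q(r(-1)) + 1)*(21 - 9))*h(7, -3))*(-33) = ((((-4 + 2*6) + 1)*(21 - 9))*(-6))*(-33) = ((((-4 + 12) + 1)*12)*(-6))*(-33) = (((8 + 1)*12)*(-6))*(-33) = ((9*12)*(-6))*(-33) = (108*(-6))*(-33) = -648*(-33) = 21384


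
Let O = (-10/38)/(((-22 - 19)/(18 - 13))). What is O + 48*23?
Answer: 860041/779 ≈ 1104.0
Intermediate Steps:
O = 25/779 (O = (-10*1/38)/((-41/5)) = -5/(19*((-41*⅕))) = -5/(19*(-41/5)) = -5/19*(-5/41) = 25/779 ≈ 0.032092)
O + 48*23 = 25/779 + 48*23 = 25/779 + 1104 = 860041/779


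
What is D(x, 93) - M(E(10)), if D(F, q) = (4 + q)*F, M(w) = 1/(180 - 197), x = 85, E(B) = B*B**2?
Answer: 140166/17 ≈ 8245.1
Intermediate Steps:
E(B) = B**3
M(w) = -1/17 (M(w) = 1/(-17) = -1/17)
D(F, q) = F*(4 + q)
D(x, 93) - M(E(10)) = 85*(4 + 93) - 1*(-1/17) = 85*97 + 1/17 = 8245 + 1/17 = 140166/17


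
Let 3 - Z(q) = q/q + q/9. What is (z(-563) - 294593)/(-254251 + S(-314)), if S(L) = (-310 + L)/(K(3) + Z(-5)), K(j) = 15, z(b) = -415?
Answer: 23305632/20088637 ≈ 1.1601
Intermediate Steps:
Z(q) = 2 - q/9 (Z(q) = 3 - (q/q + q/9) = 3 - (1 + q*(⅑)) = 3 - (1 + q/9) = 3 + (-1 - q/9) = 2 - q/9)
S(L) = -1395/79 + 9*L/158 (S(L) = (-310 + L)/(15 + (2 - ⅑*(-5))) = (-310 + L)/(15 + (2 + 5/9)) = (-310 + L)/(15 + 23/9) = (-310 + L)/(158/9) = (-310 + L)*(9/158) = -1395/79 + 9*L/158)
(z(-563) - 294593)/(-254251 + S(-314)) = (-415 - 294593)/(-254251 + (-1395/79 + (9/158)*(-314))) = -295008/(-254251 + (-1395/79 - 1413/79)) = -295008/(-254251 - 2808/79) = -295008/(-20088637/79) = -295008*(-79/20088637) = 23305632/20088637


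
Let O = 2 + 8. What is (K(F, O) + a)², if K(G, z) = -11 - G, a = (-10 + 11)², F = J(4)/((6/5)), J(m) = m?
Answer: 1600/9 ≈ 177.78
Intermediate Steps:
F = 10/3 (F = 4/((6/5)) = 4/((6*(⅕))) = 4/(6/5) = 4*(⅚) = 10/3 ≈ 3.3333)
a = 1 (a = 1² = 1)
O = 10
(K(F, O) + a)² = ((-11 - 1*10/3) + 1)² = ((-11 - 10/3) + 1)² = (-43/3 + 1)² = (-40/3)² = 1600/9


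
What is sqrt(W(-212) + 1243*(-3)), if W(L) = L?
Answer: I*sqrt(3941) ≈ 62.777*I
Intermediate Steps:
sqrt(W(-212) + 1243*(-3)) = sqrt(-212 + 1243*(-3)) = sqrt(-212 - 3729) = sqrt(-3941) = I*sqrt(3941)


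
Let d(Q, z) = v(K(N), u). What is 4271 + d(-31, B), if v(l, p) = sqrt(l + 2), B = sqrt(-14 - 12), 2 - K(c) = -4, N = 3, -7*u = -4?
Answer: 4271 + 2*sqrt(2) ≈ 4273.8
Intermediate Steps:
u = 4/7 (u = -1/7*(-4) = 4/7 ≈ 0.57143)
K(c) = 6 (K(c) = 2 - 1*(-4) = 2 + 4 = 6)
B = I*sqrt(26) (B = sqrt(-26) = I*sqrt(26) ≈ 5.099*I)
v(l, p) = sqrt(2 + l)
d(Q, z) = 2*sqrt(2) (d(Q, z) = sqrt(2 + 6) = sqrt(8) = 2*sqrt(2))
4271 + d(-31, B) = 4271 + 2*sqrt(2)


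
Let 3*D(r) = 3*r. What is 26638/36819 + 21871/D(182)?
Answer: 810116465/6701058 ≈ 120.89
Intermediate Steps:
D(r) = r (D(r) = (3*r)/3 = r)
26638/36819 + 21871/D(182) = 26638/36819 + 21871/182 = 810116465/6701058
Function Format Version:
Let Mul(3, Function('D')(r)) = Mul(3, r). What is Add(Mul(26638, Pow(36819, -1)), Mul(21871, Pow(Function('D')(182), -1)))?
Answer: Rational(810116465, 6701058) ≈ 120.89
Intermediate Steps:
Function('D')(r) = r (Function('D')(r) = Mul(Rational(1, 3), Mul(3, r)) = r)
Add(Mul(26638, Pow(36819, -1)), Mul(21871, Pow(Function('D')(182), -1))) = Add(Mul(26638, Pow(36819, -1)), Mul(21871, Pow(182, -1))) = Add(Mul(26638, Rational(1, 36819)), Mul(21871, Rational(1, 182))) = Add(Rational(26638, 36819), Rational(21871, 182)) = Rational(810116465, 6701058)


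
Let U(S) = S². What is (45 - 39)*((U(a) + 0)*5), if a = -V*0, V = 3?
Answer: 0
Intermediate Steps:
a = 0 (a = -1*3*0 = -3*0 = 0)
(45 - 39)*((U(a) + 0)*5) = (45 - 39)*((0² + 0)*5) = 6*((0 + 0)*5) = 6*(0*5) = 6*0 = 0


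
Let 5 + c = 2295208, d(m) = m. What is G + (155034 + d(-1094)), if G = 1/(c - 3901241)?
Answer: 247233489719/1606038 ≈ 1.5394e+5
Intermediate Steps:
c = 2295203 (c = -5 + 2295208 = 2295203)
G = -1/1606038 (G = 1/(2295203 - 3901241) = 1/(-1606038) = -1/1606038 ≈ -6.2265e-7)
G + (155034 + d(-1094)) = -1/1606038 + (155034 - 1094) = -1/1606038 + 153940 = 247233489719/1606038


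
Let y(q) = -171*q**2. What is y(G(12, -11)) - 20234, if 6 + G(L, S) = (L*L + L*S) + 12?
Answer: -75638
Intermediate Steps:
G(L, S) = 6 + L**2 + L*S (G(L, S) = -6 + ((L*L + L*S) + 12) = -6 + ((L**2 + L*S) + 12) = -6 + (12 + L**2 + L*S) = 6 + L**2 + L*S)
y(G(12, -11)) - 20234 = -171*(6 + 12**2 + 12*(-11))**2 - 20234 = -171*(6 + 144 - 132)**2 - 20234 = -171*18**2 - 20234 = -171*324 - 20234 = -55404 - 20234 = -75638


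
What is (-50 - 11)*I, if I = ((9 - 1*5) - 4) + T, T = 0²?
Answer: 0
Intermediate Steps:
T = 0
I = 0 (I = ((9 - 1*5) - 4) + 0 = ((9 - 5) - 4) + 0 = (4 - 4) + 0 = 0 + 0 = 0)
(-50 - 11)*I = (-50 - 11)*0 = -61*0 = 0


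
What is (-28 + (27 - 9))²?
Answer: 100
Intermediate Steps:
(-28 + (27 - 9))² = (-28 + 18)² = (-10)² = 100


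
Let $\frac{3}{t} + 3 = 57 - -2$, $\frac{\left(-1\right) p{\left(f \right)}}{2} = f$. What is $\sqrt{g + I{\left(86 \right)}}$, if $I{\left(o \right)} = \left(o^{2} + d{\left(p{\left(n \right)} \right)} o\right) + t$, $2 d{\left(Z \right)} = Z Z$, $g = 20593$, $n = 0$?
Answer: $\frac{\sqrt{21943418}}{28} \approx 167.3$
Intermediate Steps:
$p{\left(f \right)} = - 2 f$
$t = \frac{3}{56}$ ($t = \frac{3}{-3 + \left(57 - -2\right)} = \frac{3}{-3 + \left(57 + 2\right)} = \frac{3}{-3 + 59} = \frac{3}{56} \approx 0.053571$)
$d{\left(Z \right)} = \frac{Z^{2}}{2}$ ($d{\left(Z \right)} = \frac{Z Z}{2} = \frac{Z^{2}}{2}$)
$I{\left(o \right)} = \frac{3}{56} + o^{2}$ ($I{\left(o \right)} = \left(o^{2} + \frac{\left(\left(-2\right) 0\right)^{2}}{2} o\right) + \frac{3}{56} = \left(o^{2} + \frac{0^{2}}{2} o\right) + \frac{3}{56} = \left(o^{2} + \frac{1}{2} \cdot 0 o\right) + \frac{3}{56} = \left(o^{2} + 0 o\right) + \frac{3}{56} = \left(o^{2} + 0\right) + \frac{3}{56} = o^{2} + \frac{3}{56} = \frac{3}{56} + o^{2}$)
$\sqrt{g + I{\left(86 \right)}} = \sqrt{20593 + \left(\frac{3}{56} + 86^{2}\right)} = \sqrt{20593 + \left(\frac{3}{56} + 7396\right)} = \sqrt{20593 + \frac{414179}{56}} = \sqrt{\frac{1567387}{56}} = \frac{\sqrt{21943418}}{28}$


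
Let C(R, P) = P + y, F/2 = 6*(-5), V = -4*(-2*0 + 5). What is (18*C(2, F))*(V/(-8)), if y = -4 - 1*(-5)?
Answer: -2655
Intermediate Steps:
y = 1 (y = -4 + 5 = 1)
V = -20 (V = -4*(0 + 5) = -4*5 = -20)
F = -60 (F = 2*(6*(-5)) = 2*(-30) = -60)
C(R, P) = 1 + P (C(R, P) = P + 1 = 1 + P)
(18*C(2, F))*(V/(-8)) = (18*(1 - 60))*(-20/(-8)) = (18*(-59))*(-20*(-⅛)) = -1062*5/2 = -2655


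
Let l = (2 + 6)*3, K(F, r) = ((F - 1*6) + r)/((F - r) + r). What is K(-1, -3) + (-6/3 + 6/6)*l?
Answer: -14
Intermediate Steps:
K(F, r) = (-6 + F + r)/F (K(F, r) = ((F - 6) + r)/F = ((-6 + F) + r)/F = (-6 + F + r)/F)
l = 24 (l = 8*3 = 24)
K(-1, -3) + (-6/3 + 6/6)*l = (-6 - 1 - 3)/(-1) + (-6/3 + 6/6)*24 = -1*(-10) + (-6*⅓ + 6*(⅙))*24 = 10 + (-2 + 1)*24 = 10 - 1*24 = 10 - 24 = -14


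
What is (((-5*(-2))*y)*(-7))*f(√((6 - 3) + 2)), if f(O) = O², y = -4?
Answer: 1400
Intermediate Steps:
(((-5*(-2))*y)*(-7))*f(√((6 - 3) + 2)) = ((-5*(-2)*(-4))*(-7))*(√((6 - 3) + 2))² = ((10*(-4))*(-7))*(√(3 + 2))² = (-40*(-7))*(√5)² = 280*5 = 1400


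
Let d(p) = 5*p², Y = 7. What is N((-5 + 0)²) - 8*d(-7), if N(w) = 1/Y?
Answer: -13719/7 ≈ -1959.9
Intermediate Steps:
N(w) = ⅐ (N(w) = 1/7 = ⅐)
N((-5 + 0)²) - 8*d(-7) = ⅐ - 40*(-7)² = ⅐ - 40*49 = ⅐ - 8*245 = ⅐ - 1960 = -13719/7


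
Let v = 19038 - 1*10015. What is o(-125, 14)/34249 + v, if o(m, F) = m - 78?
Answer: 10656156/1181 ≈ 9023.0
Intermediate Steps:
o(m, F) = -78 + m
v = 9023 (v = 19038 - 10015 = 9023)
o(-125, 14)/34249 + v = (-78 - 125)/34249 + 9023 = -203*1/34249 + 9023 = -7/1181 + 9023 = 10656156/1181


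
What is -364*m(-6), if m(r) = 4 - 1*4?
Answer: 0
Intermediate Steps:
m(r) = 0 (m(r) = 4 - 4 = 0)
-364*m(-6) = -364*0 = 0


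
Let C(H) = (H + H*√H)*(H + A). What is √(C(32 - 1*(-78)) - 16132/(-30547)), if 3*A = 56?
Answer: 2*√(29716289975064 + 29715181210605*√110)/91641 ≈ 403.23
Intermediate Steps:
A = 56/3 (A = (⅓)*56 = 56/3 ≈ 18.667)
C(H) = (56/3 + H)*(H + H^(3/2)) (C(H) = (H + H*√H)*(H + 56/3) = (H + H^(3/2))*(56/3 + H) = (56/3 + H)*(H + H^(3/2)))
√(C(32 - 1*(-78)) - 16132/(-30547)) = √(((32 - 1*(-78))² + (32 - 1*(-78))^(5/2) + 56*(32 - 1*(-78))/3 + 56*(32 - 1*(-78))^(3/2)/3) - 16132/(-30547)) = √(((32 + 78)² + (32 + 78)^(5/2) + 56*(32 + 78)/3 + 56*(32 + 78)^(3/2)/3) - 16132*(-1/30547)) = √((110² + 110^(5/2) + (56/3)*110 + 56*110^(3/2)/3) + 16132/30547) = √((12100 + 12100*√110 + 6160/3 + 56*(110*√110)/3) + 16132/30547) = √((12100 + 12100*√110 + 6160/3 + 6160*√110/3) + 16132/30547) = √((42460/3 + 42460*√110/3) + 16132/30547) = √(1297074016/91641 + 42460*√110/3)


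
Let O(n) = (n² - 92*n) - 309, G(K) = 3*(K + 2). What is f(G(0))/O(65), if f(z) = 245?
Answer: -245/2064 ≈ -0.11870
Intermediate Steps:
G(K) = 6 + 3*K (G(K) = 3*(2 + K) = 6 + 3*K)
O(n) = -309 + n² - 92*n
f(G(0))/O(65) = 245/(-309 + 65² - 92*65) = 245/(-309 + 4225 - 5980) = 245/(-2064) = 245*(-1/2064) = -245/2064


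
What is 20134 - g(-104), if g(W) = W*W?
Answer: 9318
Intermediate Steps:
g(W) = W²
20134 - g(-104) = 20134 - 1*(-104)² = 20134 - 1*10816 = 20134 - 10816 = 9318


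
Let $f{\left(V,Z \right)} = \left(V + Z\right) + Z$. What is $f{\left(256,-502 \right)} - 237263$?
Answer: $-238011$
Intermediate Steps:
$f{\left(V,Z \right)} = V + 2 Z$
$f{\left(256,-502 \right)} - 237263 = \left(256 + 2 \left(-502\right)\right) - 237263 = \left(256 - 1004\right) - 237263 = -748 - 237263 = -238011$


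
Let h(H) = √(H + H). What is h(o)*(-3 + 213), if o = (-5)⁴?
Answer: 5250*√2 ≈ 7424.6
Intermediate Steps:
o = 625
h(H) = √2*√H (h(H) = √(2*H) = √2*√H)
h(o)*(-3 + 213) = (√2*√625)*(-3 + 213) = (√2*25)*210 = (25*√2)*210 = 5250*√2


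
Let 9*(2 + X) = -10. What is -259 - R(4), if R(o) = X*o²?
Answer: -1883/9 ≈ -209.22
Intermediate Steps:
X = -28/9 (X = -2 + (⅑)*(-10) = -2 - 10/9 = -28/9 ≈ -3.1111)
R(o) = -28*o²/9
-259 - R(4) = -259 - (-28)*4²/9 = -259 - (-28)*16/9 = -259 - 1*(-448/9) = -259 + 448/9 = -1883/9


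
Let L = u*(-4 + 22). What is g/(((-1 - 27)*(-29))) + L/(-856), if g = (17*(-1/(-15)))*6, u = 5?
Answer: -42037/434420 ≈ -0.096766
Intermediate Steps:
L = 90 (L = 5*(-4 + 22) = 5*18 = 90)
g = 34/5 (g = (17*(-1*(-1/15)))*6 = (17*(1/15))*6 = (17/15)*6 = 34/5 ≈ 6.8000)
g/(((-1 - 27)*(-29))) + L/(-856) = 34/(5*(((-1 - 27)*(-29)))) + 90/(-856) = 34/(5*((-28*(-29)))) + 90*(-1/856) = (34/5)/812 - 45/428 = (34/5)*(1/812) - 45/428 = 17/2030 - 45/428 = -42037/434420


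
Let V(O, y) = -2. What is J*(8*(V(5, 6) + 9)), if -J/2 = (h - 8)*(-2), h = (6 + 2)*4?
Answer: 5376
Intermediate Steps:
h = 32 (h = 8*4 = 32)
J = 96 (J = -2*(32 - 8)*(-2) = -48*(-2) = -2*(-48) = 96)
J*(8*(V(5, 6) + 9)) = 96*(8*(-2 + 9)) = 96*(8*7) = 96*56 = 5376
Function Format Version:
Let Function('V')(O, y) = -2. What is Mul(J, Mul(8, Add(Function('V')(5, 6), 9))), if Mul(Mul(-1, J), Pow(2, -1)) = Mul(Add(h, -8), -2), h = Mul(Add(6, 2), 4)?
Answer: 5376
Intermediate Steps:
h = 32 (h = Mul(8, 4) = 32)
J = 96 (J = Mul(-2, Mul(Add(32, -8), -2)) = Mul(-2, Mul(24, -2)) = Mul(-2, -48) = 96)
Mul(J, Mul(8, Add(Function('V')(5, 6), 9))) = Mul(96, Mul(8, Add(-2, 9))) = Mul(96, Mul(8, 7)) = Mul(96, 56) = 5376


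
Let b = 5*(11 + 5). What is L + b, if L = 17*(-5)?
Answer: -5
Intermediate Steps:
L = -85
b = 80 (b = 5*16 = 80)
L + b = -85 + 80 = -5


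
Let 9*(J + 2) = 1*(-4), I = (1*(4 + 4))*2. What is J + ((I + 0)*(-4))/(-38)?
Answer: -130/171 ≈ -0.76023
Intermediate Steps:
I = 16 (I = (1*8)*2 = 8*2 = 16)
J = -22/9 (J = -2 + (1*(-4))/9 = -2 + (⅑)*(-4) = -2 - 4/9 = -22/9 ≈ -2.4444)
J + ((I + 0)*(-4))/(-38) = -22/9 + ((16 + 0)*(-4))/(-38) = -22/9 + (16*(-4))*(-1/38) = -22/9 - 64*(-1/38) = -22/9 + 32/19 = -130/171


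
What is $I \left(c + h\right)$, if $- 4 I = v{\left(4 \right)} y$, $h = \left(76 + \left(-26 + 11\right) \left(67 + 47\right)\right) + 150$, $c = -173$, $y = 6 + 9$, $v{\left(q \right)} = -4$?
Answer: $-24855$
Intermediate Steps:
$y = 15$
$h = -1484$ ($h = \left(76 - 1710\right) + 150 = -1634 + 150 = -1484$)
$I = 15$ ($I = - \frac{\left(-4\right) 15}{4} = \left(- \frac{1}{4}\right) \left(-60\right) = 15$)
$I \left(c + h\right) = 15 \left(-173 - 1484\right) = 15 \left(-1657\right) = -24855$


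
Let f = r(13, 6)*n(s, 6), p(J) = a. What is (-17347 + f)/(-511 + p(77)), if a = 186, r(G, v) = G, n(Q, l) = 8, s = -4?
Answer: 17243/325 ≈ 53.055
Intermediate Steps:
p(J) = 186
f = 104 (f = 13*8 = 104)
(-17347 + f)/(-511 + p(77)) = (-17347 + 104)/(-511 + 186) = -17243/(-325) = -17243*(-1/325) = 17243/325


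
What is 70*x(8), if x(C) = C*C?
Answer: 4480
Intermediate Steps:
x(C) = C²
70*x(8) = 70*8² = 70*64 = 4480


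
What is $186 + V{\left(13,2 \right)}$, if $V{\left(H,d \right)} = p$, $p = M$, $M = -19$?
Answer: $167$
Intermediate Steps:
$p = -19$
$V{\left(H,d \right)} = -19$
$186 + V{\left(13,2 \right)} = 186 - 19 = 167$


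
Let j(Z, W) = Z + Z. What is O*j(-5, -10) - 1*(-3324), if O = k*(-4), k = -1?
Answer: 3284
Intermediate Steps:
j(Z, W) = 2*Z
O = 4 (O = -1*(-4) = 4)
O*j(-5, -10) - 1*(-3324) = 4*(2*(-5)) - 1*(-3324) = 4*(-10) + 3324 = -40 + 3324 = 3284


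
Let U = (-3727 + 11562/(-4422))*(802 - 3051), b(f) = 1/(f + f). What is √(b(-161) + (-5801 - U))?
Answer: 9*I*√5836001150151326/237314 ≈ 2897.2*I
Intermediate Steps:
b(f) = 1/(2*f)
U = 6181884774/737 (U = (-3727 + 11562*(-1/4422))*(-2249) = (-3727 - 1927/737)*(-2249) = -2748726/737*(-2249) = 6181884774/737 ≈ 8.3879e+6)
√(b(-161) + (-5801 - U)) = √((½)/(-161) + (-5801 - 1*6181884774/737)) = √((½)*(-1/161) + (-5801 - 6181884774/737)) = √(-1/322 - 6186160111/737) = √(-1991943556479/237314) = 9*I*√5836001150151326/237314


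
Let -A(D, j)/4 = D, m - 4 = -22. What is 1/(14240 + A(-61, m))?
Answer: 1/14484 ≈ 6.9042e-5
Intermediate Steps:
m = -18 (m = 4 - 22 = -18)
A(D, j) = -4*D
1/(14240 + A(-61, m)) = 1/(14240 - 4*(-61)) = 1/(14240 + 244) = 1/14484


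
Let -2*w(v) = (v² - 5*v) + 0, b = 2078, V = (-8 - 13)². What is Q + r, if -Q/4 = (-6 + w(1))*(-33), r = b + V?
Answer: 1991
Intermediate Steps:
V = 441 (V = (-21)² = 441)
w(v) = -v²/2 + 5*v/2 (w(v) = -((v² - 5*v) + 0)/2 = -(v² - 5*v)/2 = -v²/2 + 5*v/2)
r = 2519 (r = 2078 + 441 = 2519)
Q = -528 (Q = -4*(-6 + (½)*1*(5 - 1*1))*(-33) = -4*(-6 + (½)*1*(5 - 1))*(-33) = -4*(-6 + (½)*1*4)*(-33) = -4*(-6 + 2)*(-33) = -(-16)*(-33) = -4*132 = -528)
Q + r = -528 + 2519 = 1991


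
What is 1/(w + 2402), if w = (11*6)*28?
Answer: 1/4250 ≈ 0.00023529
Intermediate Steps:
w = 1848 (w = 66*28 = 1848)
1/(w + 2402) = 1/(1848 + 2402) = 1/4250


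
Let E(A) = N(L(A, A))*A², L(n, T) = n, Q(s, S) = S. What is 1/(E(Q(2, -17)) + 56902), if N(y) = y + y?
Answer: 1/47076 ≈ 2.1242e-5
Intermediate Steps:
N(y) = 2*y
E(A) = 2*A³ (E(A) = (2*A)*A² = 2*A³)
1/(E(Q(2, -17)) + 56902) = 1/(2*(-17)³ + 56902) = 1/(2*(-4913) + 56902) = 1/(-9826 + 56902) = 1/47076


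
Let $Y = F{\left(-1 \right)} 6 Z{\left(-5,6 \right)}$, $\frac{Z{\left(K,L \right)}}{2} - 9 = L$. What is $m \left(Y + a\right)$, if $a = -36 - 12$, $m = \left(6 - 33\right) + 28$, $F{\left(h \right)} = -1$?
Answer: $-228$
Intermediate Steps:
$Z{\left(K,L \right)} = 18 + 2 L$
$Y = -180$ ($Y = \left(-1\right) 6 \left(18 + 2 \cdot 6\right) = - 6 \left(18 + 12\right) = \left(-6\right) 30 = -180$)
$m = 1$ ($m = -27 + 28 = 1$)
$a = -48$
$m \left(Y + a\right) = 1 \left(-180 - 48\right) = 1 \left(-228\right) = -228$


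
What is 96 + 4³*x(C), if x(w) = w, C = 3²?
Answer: 672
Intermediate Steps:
C = 9
96 + 4³*x(C) = 96 + 4³*9 = 96 + 64*9 = 96 + 576 = 672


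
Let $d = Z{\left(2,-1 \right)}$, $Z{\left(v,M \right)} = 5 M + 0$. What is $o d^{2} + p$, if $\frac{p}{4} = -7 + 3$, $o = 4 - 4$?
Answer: $-16$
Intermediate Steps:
$o = 0$
$p = -16$ ($p = 4 \left(-7 + 3\right) = 4 \left(-4\right) = -16$)
$Z{\left(v,M \right)} = 5 M$
$d = -5$ ($d = 5 \left(-1\right) = -5$)
$o d^{2} + p = 0 \left(-5\right)^{2} - 16 = 0 \cdot 25 - 16 = 0 - 16 = -16$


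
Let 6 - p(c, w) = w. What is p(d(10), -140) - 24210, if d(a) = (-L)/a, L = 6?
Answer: -24064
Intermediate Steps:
d(a) = -6/a (d(a) = (-1*6)/a = -6/a)
p(c, w) = 6 - w
p(d(10), -140) - 24210 = (6 - 1*(-140)) - 24210 = (6 + 140) - 24210 = 146 - 24210 = -24064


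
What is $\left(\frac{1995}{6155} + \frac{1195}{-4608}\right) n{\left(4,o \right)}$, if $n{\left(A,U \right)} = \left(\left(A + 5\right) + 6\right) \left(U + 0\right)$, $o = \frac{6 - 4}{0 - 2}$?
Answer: $- \frac{1837735}{1890816} \approx -0.97193$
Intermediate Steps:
$o = -1$ ($o = \frac{2}{-2} = 2 \left(- \frac{1}{2}\right) = -1$)
$n{\left(A,U \right)} = U \left(11 + A\right)$ ($n{\left(A,U \right)} = \left(\left(5 + A\right) + 6\right) U = \left(11 + A\right) U = U \left(11 + A\right)$)
$\left(\frac{1995}{6155} + \frac{1195}{-4608}\right) n{\left(4,o \right)} = \left(\frac{1995}{6155} + \frac{1195}{-4608}\right) \left(- (11 + 4)\right) = \left(1995 \cdot \frac{1}{6155} + 1195 \left(- \frac{1}{4608}\right)\right) \left(\left(-1\right) 15\right) = \left(\frac{399}{1231} - \frac{1195}{4608}\right) \left(-15\right) = \frac{367547}{5672448} \left(-15\right) = - \frac{1837735}{1890816}$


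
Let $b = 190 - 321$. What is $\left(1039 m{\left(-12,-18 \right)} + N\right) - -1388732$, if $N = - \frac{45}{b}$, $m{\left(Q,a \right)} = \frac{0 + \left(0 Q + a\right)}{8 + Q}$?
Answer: $\frac{365072855}{262} \approx 1.3934 \cdot 10^{6}$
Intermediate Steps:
$b = -131$ ($b = 190 - 321 = -131$)
$m{\left(Q,a \right)} = \frac{a}{8 + Q}$ ($m{\left(Q,a \right)} = \frac{0 + \left(0 + a\right)}{8 + Q} = \frac{0 + a}{8 + Q} = \frac{a}{8 + Q}$)
$N = \frac{45}{131}$ ($N = - \frac{45}{-131} = \left(-45\right) \left(- \frac{1}{131}\right) = \frac{45}{131} \approx 0.34351$)
$\left(1039 m{\left(-12,-18 \right)} + N\right) - -1388732 = \left(1039 \left(- \frac{18}{8 - 12}\right) + \frac{45}{131}\right) - -1388732 = \left(1039 \left(- \frac{18}{-4}\right) + \frac{45}{131}\right) + 1388732 = \left(1039 \left(\left(-18\right) \left(- \frac{1}{4}\right)\right) + \frac{45}{131}\right) + 1388732 = \left(1039 \cdot \frac{9}{2} + \frac{45}{131}\right) + 1388732 = \left(\frac{9351}{2} + \frac{45}{131}\right) + 1388732 = \frac{1225071}{262} + 1388732 = \frac{365072855}{262}$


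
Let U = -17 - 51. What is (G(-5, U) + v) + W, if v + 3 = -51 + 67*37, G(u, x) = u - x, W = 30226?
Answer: 32714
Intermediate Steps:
U = -68
v = 2425 (v = -3 + (-51 + 67*37) = -3 + (-51 + 2479) = -3 + 2428 = 2425)
(G(-5, U) + v) + W = ((-5 - 1*(-68)) + 2425) + 30226 = ((-5 + 68) + 2425) + 30226 = (63 + 2425) + 30226 = 2488 + 30226 = 32714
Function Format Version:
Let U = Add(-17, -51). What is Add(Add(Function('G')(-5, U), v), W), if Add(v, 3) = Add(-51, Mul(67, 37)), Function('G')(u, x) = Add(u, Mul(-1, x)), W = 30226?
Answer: 32714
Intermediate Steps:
U = -68
v = 2425 (v = Add(-3, Add(-51, Mul(67, 37))) = Add(-3, Add(-51, 2479)) = Add(-3, 2428) = 2425)
Add(Add(Function('G')(-5, U), v), W) = Add(Add(Add(-5, Mul(-1, -68)), 2425), 30226) = Add(Add(Add(-5, 68), 2425), 30226) = Add(Add(63, 2425), 30226) = Add(2488, 30226) = 32714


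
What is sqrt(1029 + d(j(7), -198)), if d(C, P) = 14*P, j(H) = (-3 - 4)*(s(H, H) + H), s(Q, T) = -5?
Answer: I*sqrt(1743) ≈ 41.749*I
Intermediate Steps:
j(H) = 35 - 7*H (j(H) = (-3 - 4)*(-5 + H) = -7*(-5 + H) = 35 - 7*H)
sqrt(1029 + d(j(7), -198)) = sqrt(1029 + 14*(-198)) = sqrt(1029 - 2772) = sqrt(-1743) = I*sqrt(1743)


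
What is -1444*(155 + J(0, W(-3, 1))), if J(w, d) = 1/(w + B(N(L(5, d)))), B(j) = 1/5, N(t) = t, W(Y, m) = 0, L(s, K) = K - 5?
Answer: -231040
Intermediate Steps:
L(s, K) = -5 + K
B(j) = ⅕
J(w, d) = 1/(⅕ + w) (J(w, d) = 1/(w + ⅕) = 1/(⅕ + w))
-1444*(155 + J(0, W(-3, 1))) = -1444*(155 + 5/(1 + 5*0)) = -1444*(155 + 5/(1 + 0)) = -1444*(155 + 5/1) = -1444*(155 + 5*1) = -1444*(155 + 5) = -1444*160 = -231040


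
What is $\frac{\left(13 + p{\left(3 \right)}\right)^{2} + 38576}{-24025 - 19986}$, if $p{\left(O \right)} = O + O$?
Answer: $- \frac{38937}{44011} \approx -0.88471$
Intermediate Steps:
$p{\left(O \right)} = 2 O$
$\frac{\left(13 + p{\left(3 \right)}\right)^{2} + 38576}{-24025 - 19986} = \frac{\left(13 + 2 \cdot 3\right)^{2} + 38576}{-24025 - 19986} = \frac{\left(13 + 6\right)^{2} + 38576}{-44011} = \left(19^{2} + 38576\right) \left(- \frac{1}{44011}\right) = \left(361 + 38576\right) \left(- \frac{1}{44011}\right) = 38937 \left(- \frac{1}{44011}\right) = - \frac{38937}{44011}$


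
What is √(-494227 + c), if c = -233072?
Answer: 9*I*√8979 ≈ 852.82*I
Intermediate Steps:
√(-494227 + c) = √(-494227 - 233072) = √(-727299) = 9*I*√8979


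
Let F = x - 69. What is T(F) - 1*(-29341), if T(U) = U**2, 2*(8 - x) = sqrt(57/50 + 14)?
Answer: 6613157/200 + 61*sqrt(1514)/10 ≈ 33303.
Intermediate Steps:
x = 8 - sqrt(1514)/20 (x = 8 - sqrt(57/50 + 14)/2 = 8 - sqrt(1514)/20 ≈ 6.0545)
F = -61 - sqrt(1514)/20 (F = (8 - sqrt(1514)/20) - 69 = -61 - sqrt(1514)/20 ≈ -62.945)
T(F) - 1*(-29341) = (-61 - sqrt(1514)/20)**2 - 1*(-29341) = (-61 - sqrt(1514)/20)**2 + 29341 = 29341 + (-61 - sqrt(1514)/20)**2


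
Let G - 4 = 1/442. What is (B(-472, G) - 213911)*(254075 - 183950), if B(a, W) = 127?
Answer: -14991603000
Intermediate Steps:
G = 1769/442 (G = 4 + 1/442 = 1769/442 ≈ 4.0023)
(B(-472, G) - 213911)*(254075 - 183950) = (127 - 213911)*(254075 - 183950) = -213784*70125 = -14991603000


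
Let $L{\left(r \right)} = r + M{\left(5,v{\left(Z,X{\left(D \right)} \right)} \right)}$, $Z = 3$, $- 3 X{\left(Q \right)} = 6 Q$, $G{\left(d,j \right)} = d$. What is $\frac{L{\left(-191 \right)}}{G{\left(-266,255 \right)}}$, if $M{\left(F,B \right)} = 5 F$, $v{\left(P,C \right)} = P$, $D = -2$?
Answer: $\frac{83}{133} \approx 0.62406$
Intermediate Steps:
$X{\left(Q \right)} = - 2 Q$ ($X{\left(Q \right)} = - \frac{6 Q}{3} = - 2 Q$)
$L{\left(r \right)} = 25 + r$ ($L{\left(r \right)} = r + 5 \cdot 5 = r + 25 = 25 + r$)
$\frac{L{\left(-191 \right)}}{G{\left(-266,255 \right)}} = \frac{25 - 191}{-266} = \left(-166\right) \left(- \frac{1}{266}\right) = \frac{83}{133}$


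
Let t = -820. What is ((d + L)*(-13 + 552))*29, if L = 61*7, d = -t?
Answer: 19491857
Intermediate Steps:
d = 820 (d = -1*(-820) = 820)
L = 427
((d + L)*(-13 + 552))*29 = ((820 + 427)*(-13 + 552))*29 = (1247*539)*29 = 672133*29 = 19491857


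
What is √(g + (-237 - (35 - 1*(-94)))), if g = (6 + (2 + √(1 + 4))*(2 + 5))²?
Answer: √(279 + 280*√5) ≈ 30.085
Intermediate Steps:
g = (20 + 7*√5)² (g = (6 + (2 + √5)*7)² = (6 + (14 + 7*√5))² = (20 + 7*√5)² ≈ 1271.1)
√(g + (-237 - (35 - 1*(-94)))) = √((645 + 280*√5) + (-237 - (35 - 1*(-94)))) = √((645 + 280*√5) + (-237 - (35 + 94))) = √((645 + 280*√5) + (-237 - 1*129)) = √((645 + 280*√5) + (-237 - 129)) = √((645 + 280*√5) - 366) = √(279 + 280*√5)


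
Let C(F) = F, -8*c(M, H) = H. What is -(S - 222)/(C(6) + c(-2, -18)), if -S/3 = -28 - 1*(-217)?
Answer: 1052/11 ≈ 95.636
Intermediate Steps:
S = -567 (S = -3*(-28 - 1*(-217)) = -3*(-28 + 217) = -3*189 = -567)
c(M, H) = -H/8
-(S - 222)/(C(6) + c(-2, -18)) = -(-567 - 222)/(6 - 1/8*(-18)) = -(-789)/(6 + 9/4) = -(-789)/33/4 = -(-789)*4/33 = -1*(-1052/11) = 1052/11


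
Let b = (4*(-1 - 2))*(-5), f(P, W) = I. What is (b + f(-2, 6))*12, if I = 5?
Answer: 780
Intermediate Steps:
f(P, W) = 5
b = 60 (b = (4*(-3))*(-5) = -12*(-5) = 60)
(b + f(-2, 6))*12 = (60 + 5)*12 = 65*12 = 780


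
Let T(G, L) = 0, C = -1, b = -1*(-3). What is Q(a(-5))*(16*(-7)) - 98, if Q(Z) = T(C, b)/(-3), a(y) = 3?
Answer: -98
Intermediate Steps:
b = 3
Q(Z) = 0 (Q(Z) = 0/(-3) = 0*(-⅓) = 0)
Q(a(-5))*(16*(-7)) - 98 = 0*(16*(-7)) - 98 = 0*(-112) - 98 = 0 - 98 = -98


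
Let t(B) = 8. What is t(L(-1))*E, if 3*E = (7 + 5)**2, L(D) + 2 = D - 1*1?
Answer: 384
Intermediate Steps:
L(D) = -3 + D (L(D) = -2 + (D - 1*1) = -2 + (D - 1) = -2 + (-1 + D) = -3 + D)
E = 48 (E = (7 + 5)**2/3 = (1/3)*12**2 = (1/3)*144 = 48)
t(L(-1))*E = 8*48 = 384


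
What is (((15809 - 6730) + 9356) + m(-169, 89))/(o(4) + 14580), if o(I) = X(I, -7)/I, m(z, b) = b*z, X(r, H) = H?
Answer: 13576/58313 ≈ 0.23281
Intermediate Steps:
o(I) = -7/I
(((15809 - 6730) + 9356) + m(-169, 89))/(o(4) + 14580) = (((15809 - 6730) + 9356) + 89*(-169))/(-7/4 + 14580) = ((9079 + 9356) - 15041)/(-7*¼ + 14580) = (18435 - 15041)/(-7/4 + 14580) = 3394/(58313/4) = 3394*(4/58313) = 13576/58313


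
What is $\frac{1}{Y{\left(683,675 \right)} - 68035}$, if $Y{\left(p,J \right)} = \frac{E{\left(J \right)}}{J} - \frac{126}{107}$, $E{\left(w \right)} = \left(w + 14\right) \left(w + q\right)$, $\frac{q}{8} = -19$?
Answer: $- \frac{72225}{4875355796} \approx -1.4814 \cdot 10^{-5}$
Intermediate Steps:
$q = -152$ ($q = 8 \left(-19\right) = -152$)
$E{\left(w \right)} = \left(-152 + w\right) \left(14 + w\right)$ ($E{\left(w \right)} = \left(w + 14\right) \left(w - 152\right) = \left(14 + w\right) \left(-152 + w\right) = \left(-152 + w\right) \left(14 + w\right)$)
$Y{\left(p,J \right)} = - \frac{126}{107} + \frac{-2128 + J^{2} - 138 J}{J}$ ($Y{\left(p,J \right)} = \frac{-2128 + J^{2} - 138 J}{J} - \frac{126}{107} = - \frac{126}{107} + \frac{-2128 + J^{2} - 138 J}{J}$)
$\frac{1}{Y{\left(683,675 \right)} - 68035} = \frac{1}{\left(- \frac{14892}{107} + 675 - \frac{2128}{675}\right) - 68035} = \frac{1}{\frac{38472079}{72225} - 68035} = \frac{1}{- \frac{4875355796}{72225}} = - \frac{72225}{4875355796}$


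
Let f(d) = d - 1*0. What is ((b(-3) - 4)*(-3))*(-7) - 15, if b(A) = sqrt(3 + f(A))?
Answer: -99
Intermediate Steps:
f(d) = d (f(d) = d + 0 = d)
b(A) = sqrt(3 + A)
((b(-3) - 4)*(-3))*(-7) - 15 = ((sqrt(3 - 3) - 4)*(-3))*(-7) - 15 = ((sqrt(0) - 4)*(-3))*(-7) - 15 = ((0 - 4)*(-3))*(-7) - 15 = -4*(-3)*(-7) - 15 = 12*(-7) - 15 = -84 - 15 = -99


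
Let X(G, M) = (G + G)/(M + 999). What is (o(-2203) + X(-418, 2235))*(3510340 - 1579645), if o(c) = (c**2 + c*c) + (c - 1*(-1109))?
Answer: 918162981033350/49 ≈ 1.8738e+13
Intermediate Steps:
X(G, M) = 2*G/(999 + M) (X(G, M) = (2*G)/(999 + M) = 2*G/(999 + M))
o(c) = 1109 + c + 2*c**2 (o(c) = (c**2 + c**2) + (c + 1109) = 2*c**2 + (1109 + c) = 1109 + c + 2*c**2)
(o(-2203) + X(-418, 2235))*(3510340 - 1579645) = ((1109 - 2203 + 2*(-2203)**2) + 2*(-418)/(999 + 2235))*(3510340 - 1579645) = ((1109 - 2203 + 2*4853209) + 2*(-418)/3234)*1930695 = ((1109 - 2203 + 9706418) + 2*(-418)*(1/3234))*1930695 = (9705324 - 38/147)*1930695 = (1426682590/147)*1930695 = 918162981033350/49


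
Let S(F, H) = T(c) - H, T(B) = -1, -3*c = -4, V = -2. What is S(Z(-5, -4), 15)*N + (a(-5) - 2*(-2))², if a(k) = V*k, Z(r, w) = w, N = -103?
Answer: 1844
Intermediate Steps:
c = 4/3 (c = -⅓*(-4) = 4/3 ≈ 1.3333)
S(F, H) = -1 - H
a(k) = -2*k
S(Z(-5, -4), 15)*N + (a(-5) - 2*(-2))² = (-1 - 1*15)*(-103) + (-2*(-5) - 2*(-2))² = (-1 - 15)*(-103) + (10 + 4)² = -16*(-103) + 14² = 1648 + 196 = 1844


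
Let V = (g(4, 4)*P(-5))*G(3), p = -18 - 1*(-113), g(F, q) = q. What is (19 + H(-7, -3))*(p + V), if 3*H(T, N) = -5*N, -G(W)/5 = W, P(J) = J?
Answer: 9480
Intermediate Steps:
G(W) = -5*W
p = 95 (p = -18 + 113 = 95)
H(T, N) = -5*N/3 (H(T, N) = (-5*N)/3 = -5*N/3)
V = 300 (V = (4*(-5))*(-5*3) = -20*(-15) = 300)
(19 + H(-7, -3))*(p + V) = (19 - 5/3*(-3))*(95 + 300) = (19 + 5)*395 = 24*395 = 9480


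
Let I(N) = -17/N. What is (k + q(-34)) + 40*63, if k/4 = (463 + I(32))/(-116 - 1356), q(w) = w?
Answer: 29260337/11776 ≈ 2484.7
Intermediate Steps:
k = -14799/11776 (k = 4*((463 - 17/32)/(-116 - 1356)) = 4*((463 - 17*1/32)/(-1472)) = 4*((463 - 17/32)*(-1/1472)) = 4*((14799/32)*(-1/1472)) = 4*(-14799/47104) = -14799/11776 ≈ -1.2567)
(k + q(-34)) + 40*63 = (-14799/11776 - 34) + 40*63 = -415183/11776 + 2520 = 29260337/11776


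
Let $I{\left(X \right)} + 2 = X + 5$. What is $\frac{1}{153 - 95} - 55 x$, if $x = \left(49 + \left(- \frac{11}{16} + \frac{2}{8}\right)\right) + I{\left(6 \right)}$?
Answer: $- \frac{1468987}{464} \approx -3165.9$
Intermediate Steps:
$I{\left(X \right)} = 3 + X$ ($I{\left(X \right)} = -2 + \left(X + 5\right) = -2 + \left(5 + X\right) = 3 + X$)
$x = \frac{921}{16}$ ($x = \left(49 + \left(- \frac{11}{16} + \frac{2}{8}\right)\right) + \left(3 + 6\right) = \left(49 + \left(\left(-11\right) \frac{1}{16} + 2 \cdot \frac{1}{8}\right)\right) + 9 = \left(49 + \left(- \frac{11}{16} + \frac{1}{4}\right)\right) + 9 = \left(49 - \frac{7}{16}\right) + 9 = \frac{777}{16} + 9 = \frac{921}{16} \approx 57.563$)
$\frac{1}{153 - 95} - 55 x = \frac{1}{153 - 95} - \frac{50655}{16} = \frac{1}{58} - \frac{50655}{16} = - \frac{1468987}{464}$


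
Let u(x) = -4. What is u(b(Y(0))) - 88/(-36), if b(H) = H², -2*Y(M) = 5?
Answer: -14/9 ≈ -1.5556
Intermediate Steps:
Y(M) = -5/2 (Y(M) = -½*5 = -5/2)
u(b(Y(0))) - 88/(-36) = -4 - 88/(-36) = -4 - 88*(-1/36) = -4 + 22/9 = -14/9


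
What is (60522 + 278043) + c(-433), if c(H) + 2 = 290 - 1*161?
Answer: 338692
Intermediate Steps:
c(H) = 127 (c(H) = -2 + (290 - 1*161) = -2 + (290 - 161) = -2 + 129 = 127)
(60522 + 278043) + c(-433) = (60522 + 278043) + 127 = 338565 + 127 = 338692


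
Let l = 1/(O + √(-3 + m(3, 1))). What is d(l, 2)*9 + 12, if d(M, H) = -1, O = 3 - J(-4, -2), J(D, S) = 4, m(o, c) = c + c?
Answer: 3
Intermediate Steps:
m(o, c) = 2*c
O = -1 (O = 3 - 1*4 = 3 - 4 = -1)
l = (-1 - I)/2 (l = 1/(-1 + √(-3 + 2*1)) = 1/(-1 + √(-3 + 2)) = 1/(-1 + √(-1)) = 1/(-1 + I) = (-1 - I)/2 ≈ -0.5 - 0.5*I)
d(l, 2)*9 + 12 = -1*9 + 12 = -9 + 12 = 3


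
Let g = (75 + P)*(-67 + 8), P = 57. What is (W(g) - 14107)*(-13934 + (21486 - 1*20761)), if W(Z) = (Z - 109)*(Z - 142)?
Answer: -827003641527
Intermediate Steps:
g = -7788 (g = (75 + 57)*(-67 + 8) = 132*(-59) = -7788)
W(Z) = (-142 + Z)*(-109 + Z) (W(Z) = (-109 + Z)*(-142 + Z) = (-142 + Z)*(-109 + Z))
(W(g) - 14107)*(-13934 + (21486 - 1*20761)) = ((15478 + (-7788)² - 251*(-7788)) - 14107)*(-13934 + (21486 - 1*20761)) = ((15478 + 60652944 + 1954788) - 14107)*(-13934 + (21486 - 20761)) = (62623210 - 14107)*(-13934 + 725) = 62609103*(-13209) = -827003641527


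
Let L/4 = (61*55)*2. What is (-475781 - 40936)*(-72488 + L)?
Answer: 23587097616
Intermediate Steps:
L = 26840 (L = 4*((61*55)*2) = 4*(3355*2) = 4*6710 = 26840)
(-475781 - 40936)*(-72488 + L) = (-475781 - 40936)*(-72488 + 26840) = -516717*(-45648) = 23587097616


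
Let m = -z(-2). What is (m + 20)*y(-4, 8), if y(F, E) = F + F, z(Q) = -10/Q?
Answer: -120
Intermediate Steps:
m = -5 (m = -(-10)/(-2) = -(-10)*(-1)/2 = -1*5 = -5)
y(F, E) = 2*F
(m + 20)*y(-4, 8) = (-5 + 20)*(2*(-4)) = 15*(-8) = -120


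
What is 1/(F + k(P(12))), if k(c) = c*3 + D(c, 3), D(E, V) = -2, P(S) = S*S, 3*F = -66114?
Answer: -1/21608 ≈ -4.6279e-5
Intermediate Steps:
F = -22038 (F = (⅓)*(-66114) = -22038)
P(S) = S²
k(c) = -2 + 3*c (k(c) = c*3 - 2 = 3*c - 2 = -2 + 3*c)
1/(F + k(P(12))) = 1/(-22038 + (-2 + 3*12²)) = 1/(-22038 + (-2 + 3*144)) = 1/(-22038 + (-2 + 432)) = 1/(-22038 + 430) = 1/(-21608) = -1/21608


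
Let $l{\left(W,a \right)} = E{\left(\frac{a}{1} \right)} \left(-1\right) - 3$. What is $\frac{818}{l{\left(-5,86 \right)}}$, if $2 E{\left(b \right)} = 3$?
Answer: $- \frac{1636}{9} \approx -181.78$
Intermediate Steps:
$E{\left(b \right)} = \frac{3}{2}$ ($E{\left(b \right)} = \frac{1}{2} \cdot 3 = \frac{3}{2}$)
$l{\left(W,a \right)} = - \frac{9}{2}$ ($l{\left(W,a \right)} = \frac{3}{2} \left(-1\right) - 3 = - \frac{3}{2} - 3 = - \frac{9}{2}$)
$\frac{818}{l{\left(-5,86 \right)}} = \frac{818}{- \frac{9}{2}} = 818 \left(- \frac{2}{9}\right) = - \frac{1636}{9}$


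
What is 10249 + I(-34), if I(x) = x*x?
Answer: 11405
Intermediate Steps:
I(x) = x²
10249 + I(-34) = 10249 + (-34)² = 10249 + 1156 = 11405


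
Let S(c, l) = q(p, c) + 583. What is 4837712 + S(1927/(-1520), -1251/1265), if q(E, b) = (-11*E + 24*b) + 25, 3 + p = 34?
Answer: 919210229/190 ≈ 4.8380e+6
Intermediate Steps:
p = 31 (p = -3 + 34 = 31)
q(E, b) = 25 - 11*E + 24*b
S(c, l) = 267 + 24*c (S(c, l) = (25 - 11*31 + 24*c) + 583 = (25 - 341 + 24*c) + 583 = (-316 + 24*c) + 583 = 267 + 24*c)
4837712 + S(1927/(-1520), -1251/1265) = 4837712 + (267 + 24*(1927/(-1520))) = 4837712 + (267 + 24*(1927*(-1/1520))) = 4837712 + (267 + 24*(-1927/1520)) = 4837712 + (267 - 5781/190) = 4837712 + 44949/190 = 919210229/190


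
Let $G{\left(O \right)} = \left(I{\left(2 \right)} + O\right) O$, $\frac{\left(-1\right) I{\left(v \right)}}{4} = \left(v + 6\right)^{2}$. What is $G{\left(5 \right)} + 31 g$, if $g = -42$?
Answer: $-2557$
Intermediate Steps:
$I{\left(v \right)} = - 4 \left(6 + v\right)^{2}$ ($I{\left(v \right)} = - 4 \left(v + 6\right)^{2} = - 4 \left(6 + v\right)^{2}$)
$G{\left(O \right)} = O \left(-256 + O\right)$ ($G{\left(O \right)} = \left(- 4 \left(6 + 2\right)^{2} + O\right) O = \left(- 4 \cdot 8^{2} + O\right) O = \left(\left(-4\right) 64 + O\right) O = \left(-256 + O\right) O = O \left(-256 + O\right)$)
$G{\left(5 \right)} + 31 g = 5 \left(-256 + 5\right) + 31 \left(-42\right) = 5 \left(-251\right) - 1302 = -1255 - 1302 = -2557$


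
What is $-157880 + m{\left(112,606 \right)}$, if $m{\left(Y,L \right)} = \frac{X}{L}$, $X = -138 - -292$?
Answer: $- \frac{47837563}{303} \approx -1.5788 \cdot 10^{5}$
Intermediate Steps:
$X = 154$ ($X = -138 + 292 = 154$)
$m{\left(Y,L \right)} = \frac{154}{L}$
$-157880 + m{\left(112,606 \right)} = -157880 + \frac{154}{606} = -157880 + 154 \cdot \frac{1}{606} = -157880 + \frac{77}{303} = - \frac{47837563}{303}$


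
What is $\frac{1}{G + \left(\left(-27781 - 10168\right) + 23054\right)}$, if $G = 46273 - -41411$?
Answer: $\frac{1}{72789} \approx 1.3738 \cdot 10^{-5}$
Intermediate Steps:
$G = 87684$ ($G = 46273 + 41411 = 87684$)
$\frac{1}{G + \left(\left(-27781 - 10168\right) + 23054\right)} = \frac{1}{87684 + \left(\left(-27781 - 10168\right) + 23054\right)} = \frac{1}{87684 + \left(-37949 + 23054\right)} = \frac{1}{87684 - 14895} = \frac{1}{72789}$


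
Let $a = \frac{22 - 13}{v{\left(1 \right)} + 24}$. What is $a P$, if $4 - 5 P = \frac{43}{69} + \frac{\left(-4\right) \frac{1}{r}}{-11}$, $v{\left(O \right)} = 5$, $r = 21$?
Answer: $\frac{53547}{256795} \approx 0.20852$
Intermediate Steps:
$P = \frac{17849}{26565}$ ($P = \frac{4}{5} - \frac{\frac{43}{69} + \frac{\left(-4\right) \frac{1}{21}}{-11}}{5} = \frac{4}{5} - \frac{43 \cdot \frac{1}{69} + \left(-4\right) \frac{1}{21} \left(- \frac{1}{11}\right)}{5} = \frac{4}{5} - \frac{\frac{43}{69} - - \frac{4}{231}}{5} = \frac{4}{5} - \frac{\frac{43}{69} + \frac{4}{231}}{5} = \frac{4}{5} - \frac{3403}{26565} = \frac{17849}{26565} \approx 0.6719$)
$a = \frac{9}{29}$ ($a = \frac{22 - 13}{5 + 24} = \frac{9}{29} \approx 0.31034$)
$a P = \frac{9}{29} \cdot \frac{17849}{26565} = \frac{53547}{256795}$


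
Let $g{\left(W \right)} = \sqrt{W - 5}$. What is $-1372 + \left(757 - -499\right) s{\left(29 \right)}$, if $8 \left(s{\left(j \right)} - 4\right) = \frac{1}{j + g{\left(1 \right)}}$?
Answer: $\frac{3090493}{845} - \frac{314 i}{845} \approx 3657.4 - 0.3716 i$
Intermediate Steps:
$g{\left(W \right)} = \sqrt{-5 + W}$
$s{\left(j \right)} = 4 + \frac{1}{8 \left(j + 2 i\right)}$ ($s{\left(j \right)} = 4 + \frac{1}{8 \left(j + \sqrt{-5 + 1}\right)} = 4 + \frac{1}{8 \left(j + \sqrt{-4}\right)} = 4 + \frac{1}{8 \left(j + 2 i\right)}$)
$-1372 + \left(757 - -499\right) s{\left(29 \right)} = -1372 + \left(757 - -499\right) \frac{1 + 32 \cdot 29 + 64 i}{8 \left(29 + 2 i\right)} = -1372 + \left(757 + 499\right) \frac{\frac{29 - 2 i}{845} \left(1 + 928 + 64 i\right)}{8} = -1372 + 1256 \frac{\frac{29 - 2 i}{845} \left(929 + 64 i\right)}{8} = -1372 + 1256 \frac{\left(29 - 2 i\right) \left(929 + 64 i\right)}{6760} = -1372 + \frac{157 \left(29 - 2 i\right) \left(929 + 64 i\right)}{845}$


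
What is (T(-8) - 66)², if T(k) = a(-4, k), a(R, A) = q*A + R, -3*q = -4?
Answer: 58564/9 ≈ 6507.1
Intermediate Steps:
q = 4/3 (q = -⅓*(-4) = 4/3 ≈ 1.3333)
a(R, A) = R + 4*A/3 (a(R, A) = 4*A/3 + R = R + 4*A/3)
T(k) = -4 + 4*k/3
(T(-8) - 66)² = ((-4 + (4/3)*(-8)) - 66)² = ((-4 - 32/3) - 66)² = (-44/3 - 66)² = (-242/3)² = 58564/9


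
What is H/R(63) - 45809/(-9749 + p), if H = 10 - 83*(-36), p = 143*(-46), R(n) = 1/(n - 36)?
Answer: 1321651151/16327 ≈ 80949.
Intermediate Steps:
R(n) = 1/(-36 + n)
p = -6578
H = 2998 (H = 10 + 2988 = 2998)
H/R(63) - 45809/(-9749 + p) = 2998/(1/(-36 + 63)) - 45809/(-9749 - 6578) = 2998/(1/27) - 45809/(-16327) = 2998/(1/27) - 45809*(-1/16327) = 2998*27 + 45809/16327 = 80946 + 45809/16327 = 1321651151/16327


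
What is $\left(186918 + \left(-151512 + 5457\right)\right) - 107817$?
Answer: $-66954$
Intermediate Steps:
$\left(186918 + \left(-151512 + 5457\right)\right) - 107817 = \left(186918 - 146055\right) - 107817 = 40863 - 107817 = -66954$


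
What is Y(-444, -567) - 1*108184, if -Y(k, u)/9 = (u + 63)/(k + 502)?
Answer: -3135068/29 ≈ -1.0811e+5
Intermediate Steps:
Y(k, u) = -9*(63 + u)/(502 + k) (Y(k, u) = -9*(u + 63)/(k + 502) = -9*(63 + u)/(502 + k))
Y(-444, -567) - 1*108184 = 9*(-63 - 1*(-567))/(502 - 444) - 1*108184 = 9*(-63 + 567)/58 - 108184 = 9*(1/58)*504 - 108184 = 2268/29 - 108184 = -3135068/29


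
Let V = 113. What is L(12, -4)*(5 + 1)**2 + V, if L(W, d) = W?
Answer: 545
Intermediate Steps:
L(12, -4)*(5 + 1)**2 + V = 12*(5 + 1)**2 + 113 = 12*6**2 + 113 = 12*36 + 113 = 432 + 113 = 545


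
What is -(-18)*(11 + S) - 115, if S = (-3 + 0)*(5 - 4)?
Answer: 29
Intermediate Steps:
S = -3 (S = -3*1 = -3)
-(-18)*(11 + S) - 115 = -(-18)*(11 - 3) - 115 = -(-18)*8 - 115 = -6*(-24) - 115 = 144 - 115 = 29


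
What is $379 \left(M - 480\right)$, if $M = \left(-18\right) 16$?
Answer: $-291072$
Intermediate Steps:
$M = -288$
$379 \left(M - 480\right) = 379 \left(-288 - 480\right) = 379 \left(-768\right) = -291072$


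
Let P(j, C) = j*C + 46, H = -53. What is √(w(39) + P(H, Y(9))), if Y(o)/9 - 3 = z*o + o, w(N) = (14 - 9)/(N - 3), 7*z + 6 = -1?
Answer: 13*I*√295/6 ≈ 37.214*I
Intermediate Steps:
z = -1 (z = -6/7 + (⅐)*(-1) = -6/7 - ⅐ = -1)
w(N) = 5/(-3 + N)
Y(o) = 27 (Y(o) = 27 + 9*(-o + o) = 27 + 9*0 = 27 + 0 = 27)
P(j, C) = 46 + C*j (P(j, C) = C*j + 46 = 46 + C*j)
√(w(39) + P(H, Y(9))) = √(5/(-3 + 39) + (46 + 27*(-53))) = √(5/36 + (46 - 1431)) = √(5*(1/36) - 1385) = √(5/36 - 1385) = √(-49855/36) = 13*I*√295/6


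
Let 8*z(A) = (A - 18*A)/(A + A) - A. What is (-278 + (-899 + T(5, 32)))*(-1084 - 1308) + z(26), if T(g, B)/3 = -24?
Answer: 47801659/16 ≈ 2.9876e+6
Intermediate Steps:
T(g, B) = -72 (T(g, B) = 3*(-24) = -72)
z(A) = -17/16 - A/8 (z(A) = ((A - 18*A)/(A + A) - A)/8 = ((-17*A)/((2*A)) - A)/8 = ((-17*A)*(1/(2*A)) - A)/8 = (-17/2 - A)/8 = -17/16 - A/8)
(-278 + (-899 + T(5, 32)))*(-1084 - 1308) + z(26) = (-278 + (-899 - 72))*(-1084 - 1308) + (-17/16 - 1/8*26) = (-278 - 971)*(-2392) + (-17/16 - 13/4) = -1249*(-2392) - 69/16 = 2987608 - 69/16 = 47801659/16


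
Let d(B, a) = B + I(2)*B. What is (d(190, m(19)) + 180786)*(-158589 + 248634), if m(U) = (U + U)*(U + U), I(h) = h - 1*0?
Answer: 16330201020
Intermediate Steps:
I(h) = h (I(h) = h + 0 = h)
m(U) = 4*U**2 (m(U) = (2*U)*(2*U) = 4*U**2)
d(B, a) = 3*B (d(B, a) = B + 2*B = 3*B)
(d(190, m(19)) + 180786)*(-158589 + 248634) = (3*190 + 180786)*(-158589 + 248634) = (570 + 180786)*90045 = 181356*90045 = 16330201020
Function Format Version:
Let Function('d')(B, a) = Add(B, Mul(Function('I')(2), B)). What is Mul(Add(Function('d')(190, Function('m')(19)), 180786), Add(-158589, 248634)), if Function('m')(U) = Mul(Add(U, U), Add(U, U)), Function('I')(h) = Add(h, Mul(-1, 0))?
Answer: 16330201020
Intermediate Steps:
Function('I')(h) = h (Function('I')(h) = Add(h, 0) = h)
Function('m')(U) = Mul(4, Pow(U, 2)) (Function('m')(U) = Mul(Mul(2, U), Mul(2, U)) = Mul(4, Pow(U, 2)))
Function('d')(B, a) = Mul(3, B) (Function('d')(B, a) = Add(B, Mul(2, B)) = Mul(3, B))
Mul(Add(Function('d')(190, Function('m')(19)), 180786), Add(-158589, 248634)) = Mul(Add(Mul(3, 190), 180786), Add(-158589, 248634)) = Mul(Add(570, 180786), 90045) = Mul(181356, 90045) = 16330201020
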